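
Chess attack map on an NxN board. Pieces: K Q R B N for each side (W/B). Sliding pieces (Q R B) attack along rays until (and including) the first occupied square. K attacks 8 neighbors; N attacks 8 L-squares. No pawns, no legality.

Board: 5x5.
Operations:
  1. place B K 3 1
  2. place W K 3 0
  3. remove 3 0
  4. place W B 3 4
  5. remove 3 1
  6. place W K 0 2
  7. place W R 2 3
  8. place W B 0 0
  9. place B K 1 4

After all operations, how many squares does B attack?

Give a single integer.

Op 1: place BK@(3,1)
Op 2: place WK@(3,0)
Op 3: remove (3,0)
Op 4: place WB@(3,4)
Op 5: remove (3,1)
Op 6: place WK@(0,2)
Op 7: place WR@(2,3)
Op 8: place WB@(0,0)
Op 9: place BK@(1,4)
Per-piece attacks for B:
  BK@(1,4): attacks (1,3) (2,4) (0,4) (2,3) (0,3)
Union (5 distinct): (0,3) (0,4) (1,3) (2,3) (2,4)

Answer: 5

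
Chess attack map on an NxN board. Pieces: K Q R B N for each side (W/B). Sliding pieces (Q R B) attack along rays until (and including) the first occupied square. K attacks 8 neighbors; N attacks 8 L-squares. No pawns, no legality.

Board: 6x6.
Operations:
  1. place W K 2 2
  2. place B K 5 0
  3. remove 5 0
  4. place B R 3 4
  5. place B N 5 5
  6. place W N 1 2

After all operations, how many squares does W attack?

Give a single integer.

Answer: 12

Derivation:
Op 1: place WK@(2,2)
Op 2: place BK@(5,0)
Op 3: remove (5,0)
Op 4: place BR@(3,4)
Op 5: place BN@(5,5)
Op 6: place WN@(1,2)
Per-piece attacks for W:
  WN@(1,2): attacks (2,4) (3,3) (0,4) (2,0) (3,1) (0,0)
  WK@(2,2): attacks (2,3) (2,1) (3,2) (1,2) (3,3) (3,1) (1,3) (1,1)
Union (12 distinct): (0,0) (0,4) (1,1) (1,2) (1,3) (2,0) (2,1) (2,3) (2,4) (3,1) (3,2) (3,3)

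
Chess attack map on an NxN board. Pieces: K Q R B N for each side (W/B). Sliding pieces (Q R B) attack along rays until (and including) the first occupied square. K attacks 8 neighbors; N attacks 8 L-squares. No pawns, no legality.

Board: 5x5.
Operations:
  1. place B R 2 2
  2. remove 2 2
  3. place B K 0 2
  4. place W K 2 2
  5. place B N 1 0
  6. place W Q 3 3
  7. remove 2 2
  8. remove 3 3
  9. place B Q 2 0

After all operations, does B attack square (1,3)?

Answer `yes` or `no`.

Op 1: place BR@(2,2)
Op 2: remove (2,2)
Op 3: place BK@(0,2)
Op 4: place WK@(2,2)
Op 5: place BN@(1,0)
Op 6: place WQ@(3,3)
Op 7: remove (2,2)
Op 8: remove (3,3)
Op 9: place BQ@(2,0)
Per-piece attacks for B:
  BK@(0,2): attacks (0,3) (0,1) (1,2) (1,3) (1,1)
  BN@(1,0): attacks (2,2) (3,1) (0,2)
  BQ@(2,0): attacks (2,1) (2,2) (2,3) (2,4) (3,0) (4,0) (1,0) (3,1) (4,2) (1,1) (0,2) [ray(-1,0) blocked at (1,0); ray(-1,1) blocked at (0,2)]
B attacks (1,3): yes

Answer: yes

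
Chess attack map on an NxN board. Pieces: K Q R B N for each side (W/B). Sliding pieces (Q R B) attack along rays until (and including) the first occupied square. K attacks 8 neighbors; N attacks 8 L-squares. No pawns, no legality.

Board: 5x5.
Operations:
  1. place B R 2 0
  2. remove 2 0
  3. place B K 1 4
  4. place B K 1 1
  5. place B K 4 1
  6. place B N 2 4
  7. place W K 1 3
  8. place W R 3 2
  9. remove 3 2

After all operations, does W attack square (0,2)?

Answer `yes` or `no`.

Answer: yes

Derivation:
Op 1: place BR@(2,0)
Op 2: remove (2,0)
Op 3: place BK@(1,4)
Op 4: place BK@(1,1)
Op 5: place BK@(4,1)
Op 6: place BN@(2,4)
Op 7: place WK@(1,3)
Op 8: place WR@(3,2)
Op 9: remove (3,2)
Per-piece attacks for W:
  WK@(1,3): attacks (1,4) (1,2) (2,3) (0,3) (2,4) (2,2) (0,4) (0,2)
W attacks (0,2): yes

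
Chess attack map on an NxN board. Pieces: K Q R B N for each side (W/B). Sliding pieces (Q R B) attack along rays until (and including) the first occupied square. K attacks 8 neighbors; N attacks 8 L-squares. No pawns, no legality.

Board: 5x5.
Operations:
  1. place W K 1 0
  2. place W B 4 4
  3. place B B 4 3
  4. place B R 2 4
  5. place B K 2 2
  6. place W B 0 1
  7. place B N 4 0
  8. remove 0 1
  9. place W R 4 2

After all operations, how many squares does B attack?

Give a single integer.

Answer: 14

Derivation:
Op 1: place WK@(1,0)
Op 2: place WB@(4,4)
Op 3: place BB@(4,3)
Op 4: place BR@(2,4)
Op 5: place BK@(2,2)
Op 6: place WB@(0,1)
Op 7: place BN@(4,0)
Op 8: remove (0,1)
Op 9: place WR@(4,2)
Per-piece attacks for B:
  BK@(2,2): attacks (2,3) (2,1) (3,2) (1,2) (3,3) (3,1) (1,3) (1,1)
  BR@(2,4): attacks (2,3) (2,2) (3,4) (4,4) (1,4) (0,4) [ray(0,-1) blocked at (2,2); ray(1,0) blocked at (4,4)]
  BN@(4,0): attacks (3,2) (2,1)
  BB@(4,3): attacks (3,4) (3,2) (2,1) (1,0) [ray(-1,-1) blocked at (1,0)]
Union (14 distinct): (0,4) (1,0) (1,1) (1,2) (1,3) (1,4) (2,1) (2,2) (2,3) (3,1) (3,2) (3,3) (3,4) (4,4)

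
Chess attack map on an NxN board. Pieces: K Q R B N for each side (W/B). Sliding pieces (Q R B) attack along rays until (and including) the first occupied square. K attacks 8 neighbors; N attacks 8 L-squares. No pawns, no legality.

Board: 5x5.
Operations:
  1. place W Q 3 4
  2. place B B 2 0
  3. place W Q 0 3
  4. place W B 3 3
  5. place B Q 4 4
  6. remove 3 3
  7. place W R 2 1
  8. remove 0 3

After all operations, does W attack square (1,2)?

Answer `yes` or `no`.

Op 1: place WQ@(3,4)
Op 2: place BB@(2,0)
Op 3: place WQ@(0,3)
Op 4: place WB@(3,3)
Op 5: place BQ@(4,4)
Op 6: remove (3,3)
Op 7: place WR@(2,1)
Op 8: remove (0,3)
Per-piece attacks for W:
  WR@(2,1): attacks (2,2) (2,3) (2,4) (2,0) (3,1) (4,1) (1,1) (0,1) [ray(0,-1) blocked at (2,0)]
  WQ@(3,4): attacks (3,3) (3,2) (3,1) (3,0) (4,4) (2,4) (1,4) (0,4) (4,3) (2,3) (1,2) (0,1) [ray(1,0) blocked at (4,4)]
W attacks (1,2): yes

Answer: yes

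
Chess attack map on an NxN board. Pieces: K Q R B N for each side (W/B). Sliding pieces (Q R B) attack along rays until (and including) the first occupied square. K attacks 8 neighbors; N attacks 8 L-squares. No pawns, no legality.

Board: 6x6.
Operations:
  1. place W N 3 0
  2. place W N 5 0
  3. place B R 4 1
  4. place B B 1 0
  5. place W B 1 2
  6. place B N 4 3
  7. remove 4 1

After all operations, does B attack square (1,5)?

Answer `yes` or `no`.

Answer: no

Derivation:
Op 1: place WN@(3,0)
Op 2: place WN@(5,0)
Op 3: place BR@(4,1)
Op 4: place BB@(1,0)
Op 5: place WB@(1,2)
Op 6: place BN@(4,3)
Op 7: remove (4,1)
Per-piece attacks for B:
  BB@(1,0): attacks (2,1) (3,2) (4,3) (0,1) [ray(1,1) blocked at (4,3)]
  BN@(4,3): attacks (5,5) (3,5) (2,4) (5,1) (3,1) (2,2)
B attacks (1,5): no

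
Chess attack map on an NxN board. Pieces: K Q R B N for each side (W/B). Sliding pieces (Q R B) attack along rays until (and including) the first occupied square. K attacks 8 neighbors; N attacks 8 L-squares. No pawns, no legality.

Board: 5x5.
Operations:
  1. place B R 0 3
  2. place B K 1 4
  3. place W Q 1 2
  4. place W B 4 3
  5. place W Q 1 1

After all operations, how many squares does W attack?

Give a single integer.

Answer: 21

Derivation:
Op 1: place BR@(0,3)
Op 2: place BK@(1,4)
Op 3: place WQ@(1,2)
Op 4: place WB@(4,3)
Op 5: place WQ@(1,1)
Per-piece attacks for W:
  WQ@(1,1): attacks (1,2) (1,0) (2,1) (3,1) (4,1) (0,1) (2,2) (3,3) (4,4) (2,0) (0,2) (0,0) [ray(0,1) blocked at (1,2)]
  WQ@(1,2): attacks (1,3) (1,4) (1,1) (2,2) (3,2) (4,2) (0,2) (2,3) (3,4) (2,1) (3,0) (0,3) (0,1) [ray(0,1) blocked at (1,4); ray(0,-1) blocked at (1,1); ray(-1,1) blocked at (0,3)]
  WB@(4,3): attacks (3,4) (3,2) (2,1) (1,0)
Union (21 distinct): (0,0) (0,1) (0,2) (0,3) (1,0) (1,1) (1,2) (1,3) (1,4) (2,0) (2,1) (2,2) (2,3) (3,0) (3,1) (3,2) (3,3) (3,4) (4,1) (4,2) (4,4)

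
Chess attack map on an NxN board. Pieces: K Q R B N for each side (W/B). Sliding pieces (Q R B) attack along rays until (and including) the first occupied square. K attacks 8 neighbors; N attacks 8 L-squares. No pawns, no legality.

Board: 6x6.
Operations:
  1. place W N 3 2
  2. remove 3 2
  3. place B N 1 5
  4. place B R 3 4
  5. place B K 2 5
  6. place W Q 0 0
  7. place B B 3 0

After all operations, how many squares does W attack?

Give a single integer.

Answer: 13

Derivation:
Op 1: place WN@(3,2)
Op 2: remove (3,2)
Op 3: place BN@(1,5)
Op 4: place BR@(3,4)
Op 5: place BK@(2,5)
Op 6: place WQ@(0,0)
Op 7: place BB@(3,0)
Per-piece attacks for W:
  WQ@(0,0): attacks (0,1) (0,2) (0,3) (0,4) (0,5) (1,0) (2,0) (3,0) (1,1) (2,2) (3,3) (4,4) (5,5) [ray(1,0) blocked at (3,0)]
Union (13 distinct): (0,1) (0,2) (0,3) (0,4) (0,5) (1,0) (1,1) (2,0) (2,2) (3,0) (3,3) (4,4) (5,5)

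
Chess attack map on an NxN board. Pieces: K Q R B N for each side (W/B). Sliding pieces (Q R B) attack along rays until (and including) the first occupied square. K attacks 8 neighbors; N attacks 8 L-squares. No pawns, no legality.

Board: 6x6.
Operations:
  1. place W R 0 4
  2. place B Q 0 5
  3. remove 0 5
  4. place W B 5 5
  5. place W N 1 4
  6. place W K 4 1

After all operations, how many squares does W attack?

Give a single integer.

Answer: 19

Derivation:
Op 1: place WR@(0,4)
Op 2: place BQ@(0,5)
Op 3: remove (0,5)
Op 4: place WB@(5,5)
Op 5: place WN@(1,4)
Op 6: place WK@(4,1)
Per-piece attacks for W:
  WR@(0,4): attacks (0,5) (0,3) (0,2) (0,1) (0,0) (1,4) [ray(1,0) blocked at (1,4)]
  WN@(1,4): attacks (3,5) (2,2) (3,3) (0,2)
  WK@(4,1): attacks (4,2) (4,0) (5,1) (3,1) (5,2) (5,0) (3,2) (3,0)
  WB@(5,5): attacks (4,4) (3,3) (2,2) (1,1) (0,0)
Union (19 distinct): (0,0) (0,1) (0,2) (0,3) (0,5) (1,1) (1,4) (2,2) (3,0) (3,1) (3,2) (3,3) (3,5) (4,0) (4,2) (4,4) (5,0) (5,1) (5,2)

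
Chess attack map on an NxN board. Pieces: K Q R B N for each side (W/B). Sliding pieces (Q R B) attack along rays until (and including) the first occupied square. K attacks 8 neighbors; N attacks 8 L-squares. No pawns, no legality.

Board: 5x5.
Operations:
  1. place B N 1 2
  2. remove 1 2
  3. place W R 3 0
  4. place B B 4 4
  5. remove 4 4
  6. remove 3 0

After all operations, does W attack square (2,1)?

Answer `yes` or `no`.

Op 1: place BN@(1,2)
Op 2: remove (1,2)
Op 3: place WR@(3,0)
Op 4: place BB@(4,4)
Op 5: remove (4,4)
Op 6: remove (3,0)
Per-piece attacks for W:
W attacks (2,1): no

Answer: no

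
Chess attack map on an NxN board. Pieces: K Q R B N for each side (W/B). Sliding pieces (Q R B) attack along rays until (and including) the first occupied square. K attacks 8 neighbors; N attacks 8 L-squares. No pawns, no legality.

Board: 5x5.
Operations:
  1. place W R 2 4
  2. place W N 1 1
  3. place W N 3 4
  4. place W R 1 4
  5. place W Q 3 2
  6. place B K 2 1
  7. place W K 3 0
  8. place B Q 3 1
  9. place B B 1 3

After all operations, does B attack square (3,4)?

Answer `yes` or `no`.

Op 1: place WR@(2,4)
Op 2: place WN@(1,1)
Op 3: place WN@(3,4)
Op 4: place WR@(1,4)
Op 5: place WQ@(3,2)
Op 6: place BK@(2,1)
Op 7: place WK@(3,0)
Op 8: place BQ@(3,1)
Op 9: place BB@(1,3)
Per-piece attacks for B:
  BB@(1,3): attacks (2,4) (2,2) (3,1) (0,4) (0,2) [ray(1,1) blocked at (2,4); ray(1,-1) blocked at (3,1)]
  BK@(2,1): attacks (2,2) (2,0) (3,1) (1,1) (3,2) (3,0) (1,2) (1,0)
  BQ@(3,1): attacks (3,2) (3,0) (4,1) (2,1) (4,2) (4,0) (2,2) (1,3) (2,0) [ray(0,1) blocked at (3,2); ray(0,-1) blocked at (3,0); ray(-1,0) blocked at (2,1); ray(-1,1) blocked at (1,3)]
B attacks (3,4): no

Answer: no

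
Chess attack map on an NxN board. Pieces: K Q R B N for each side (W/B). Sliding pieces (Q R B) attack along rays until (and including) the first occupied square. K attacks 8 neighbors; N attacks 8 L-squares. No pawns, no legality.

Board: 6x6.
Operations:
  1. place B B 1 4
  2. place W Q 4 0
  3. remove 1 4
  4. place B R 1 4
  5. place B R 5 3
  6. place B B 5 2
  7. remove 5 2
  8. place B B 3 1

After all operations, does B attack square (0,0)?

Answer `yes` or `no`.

Answer: no

Derivation:
Op 1: place BB@(1,4)
Op 2: place WQ@(4,0)
Op 3: remove (1,4)
Op 4: place BR@(1,4)
Op 5: place BR@(5,3)
Op 6: place BB@(5,2)
Op 7: remove (5,2)
Op 8: place BB@(3,1)
Per-piece attacks for B:
  BR@(1,4): attacks (1,5) (1,3) (1,2) (1,1) (1,0) (2,4) (3,4) (4,4) (5,4) (0,4)
  BB@(3,1): attacks (4,2) (5,3) (4,0) (2,2) (1,3) (0,4) (2,0) [ray(1,1) blocked at (5,3); ray(1,-1) blocked at (4,0)]
  BR@(5,3): attacks (5,4) (5,5) (5,2) (5,1) (5,0) (4,3) (3,3) (2,3) (1,3) (0,3)
B attacks (0,0): no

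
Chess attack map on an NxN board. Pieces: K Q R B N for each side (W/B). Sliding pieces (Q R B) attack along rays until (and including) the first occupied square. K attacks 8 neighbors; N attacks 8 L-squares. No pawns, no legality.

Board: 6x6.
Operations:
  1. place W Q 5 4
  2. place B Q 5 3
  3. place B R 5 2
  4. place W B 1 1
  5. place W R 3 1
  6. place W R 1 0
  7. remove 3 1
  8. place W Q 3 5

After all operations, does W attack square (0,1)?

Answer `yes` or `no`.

Answer: no

Derivation:
Op 1: place WQ@(5,4)
Op 2: place BQ@(5,3)
Op 3: place BR@(5,2)
Op 4: place WB@(1,1)
Op 5: place WR@(3,1)
Op 6: place WR@(1,0)
Op 7: remove (3,1)
Op 8: place WQ@(3,5)
Per-piece attacks for W:
  WR@(1,0): attacks (1,1) (2,0) (3,0) (4,0) (5,0) (0,0) [ray(0,1) blocked at (1,1)]
  WB@(1,1): attacks (2,2) (3,3) (4,4) (5,5) (2,0) (0,2) (0,0)
  WQ@(3,5): attacks (3,4) (3,3) (3,2) (3,1) (3,0) (4,5) (5,5) (2,5) (1,5) (0,5) (4,4) (5,3) (2,4) (1,3) (0,2) [ray(1,-1) blocked at (5,3)]
  WQ@(5,4): attacks (5,5) (5,3) (4,4) (3,4) (2,4) (1,4) (0,4) (4,5) (4,3) (3,2) (2,1) (1,0) [ray(0,-1) blocked at (5,3); ray(-1,-1) blocked at (1,0)]
W attacks (0,1): no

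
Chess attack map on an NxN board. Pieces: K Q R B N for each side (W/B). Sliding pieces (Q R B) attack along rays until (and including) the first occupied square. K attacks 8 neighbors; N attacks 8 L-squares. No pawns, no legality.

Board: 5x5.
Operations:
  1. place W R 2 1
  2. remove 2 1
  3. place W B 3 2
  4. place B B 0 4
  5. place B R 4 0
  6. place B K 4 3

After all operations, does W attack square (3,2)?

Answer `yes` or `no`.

Op 1: place WR@(2,1)
Op 2: remove (2,1)
Op 3: place WB@(3,2)
Op 4: place BB@(0,4)
Op 5: place BR@(4,0)
Op 6: place BK@(4,3)
Per-piece attacks for W:
  WB@(3,2): attacks (4,3) (4,1) (2,3) (1,4) (2,1) (1,0) [ray(1,1) blocked at (4,3)]
W attacks (3,2): no

Answer: no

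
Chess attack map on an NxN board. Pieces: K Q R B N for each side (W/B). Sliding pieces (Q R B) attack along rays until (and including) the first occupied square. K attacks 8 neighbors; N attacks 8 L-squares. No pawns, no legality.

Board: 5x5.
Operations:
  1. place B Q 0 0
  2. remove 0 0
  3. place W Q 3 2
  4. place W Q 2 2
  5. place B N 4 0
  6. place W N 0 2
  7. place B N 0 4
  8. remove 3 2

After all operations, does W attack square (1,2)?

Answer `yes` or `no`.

Op 1: place BQ@(0,0)
Op 2: remove (0,0)
Op 3: place WQ@(3,2)
Op 4: place WQ@(2,2)
Op 5: place BN@(4,0)
Op 6: place WN@(0,2)
Op 7: place BN@(0,4)
Op 8: remove (3,2)
Per-piece attacks for W:
  WN@(0,2): attacks (1,4) (2,3) (1,0) (2,1)
  WQ@(2,2): attacks (2,3) (2,4) (2,1) (2,0) (3,2) (4,2) (1,2) (0,2) (3,3) (4,4) (3,1) (4,0) (1,3) (0,4) (1,1) (0,0) [ray(-1,0) blocked at (0,2); ray(1,-1) blocked at (4,0); ray(-1,1) blocked at (0,4)]
W attacks (1,2): yes

Answer: yes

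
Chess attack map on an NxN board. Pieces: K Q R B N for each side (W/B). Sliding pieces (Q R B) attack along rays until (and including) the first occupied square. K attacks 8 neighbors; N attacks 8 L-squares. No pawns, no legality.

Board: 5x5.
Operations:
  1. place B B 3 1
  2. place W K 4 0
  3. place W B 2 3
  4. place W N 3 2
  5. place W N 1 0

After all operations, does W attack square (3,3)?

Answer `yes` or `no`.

Answer: no

Derivation:
Op 1: place BB@(3,1)
Op 2: place WK@(4,0)
Op 3: place WB@(2,3)
Op 4: place WN@(3,2)
Op 5: place WN@(1,0)
Per-piece attacks for W:
  WN@(1,0): attacks (2,2) (3,1) (0,2)
  WB@(2,3): attacks (3,4) (3,2) (1,4) (1,2) (0,1) [ray(1,-1) blocked at (3,2)]
  WN@(3,2): attacks (4,4) (2,4) (1,3) (4,0) (2,0) (1,1)
  WK@(4,0): attacks (4,1) (3,0) (3,1)
W attacks (3,3): no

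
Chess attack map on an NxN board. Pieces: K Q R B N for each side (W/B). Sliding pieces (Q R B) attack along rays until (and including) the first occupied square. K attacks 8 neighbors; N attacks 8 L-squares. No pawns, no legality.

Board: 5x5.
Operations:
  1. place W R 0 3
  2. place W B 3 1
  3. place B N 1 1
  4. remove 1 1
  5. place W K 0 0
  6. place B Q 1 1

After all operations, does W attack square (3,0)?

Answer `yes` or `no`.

Answer: no

Derivation:
Op 1: place WR@(0,3)
Op 2: place WB@(3,1)
Op 3: place BN@(1,1)
Op 4: remove (1,1)
Op 5: place WK@(0,0)
Op 6: place BQ@(1,1)
Per-piece attacks for W:
  WK@(0,0): attacks (0,1) (1,0) (1,1)
  WR@(0,3): attacks (0,4) (0,2) (0,1) (0,0) (1,3) (2,3) (3,3) (4,3) [ray(0,-1) blocked at (0,0)]
  WB@(3,1): attacks (4,2) (4,0) (2,2) (1,3) (0,4) (2,0)
W attacks (3,0): no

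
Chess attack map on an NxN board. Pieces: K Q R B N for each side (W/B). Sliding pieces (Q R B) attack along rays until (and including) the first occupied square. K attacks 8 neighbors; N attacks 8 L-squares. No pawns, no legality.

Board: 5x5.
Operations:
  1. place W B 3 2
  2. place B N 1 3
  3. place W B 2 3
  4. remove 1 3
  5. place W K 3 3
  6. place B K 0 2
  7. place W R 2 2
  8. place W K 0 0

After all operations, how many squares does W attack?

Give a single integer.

Op 1: place WB@(3,2)
Op 2: place BN@(1,3)
Op 3: place WB@(2,3)
Op 4: remove (1,3)
Op 5: place WK@(3,3)
Op 6: place BK@(0,2)
Op 7: place WR@(2,2)
Op 8: place WK@(0,0)
Per-piece attacks for W:
  WK@(0,0): attacks (0,1) (1,0) (1,1)
  WR@(2,2): attacks (2,3) (2,1) (2,0) (3,2) (1,2) (0,2) [ray(0,1) blocked at (2,3); ray(1,0) blocked at (3,2); ray(-1,0) blocked at (0,2)]
  WB@(2,3): attacks (3,4) (3,2) (1,4) (1,2) (0,1) [ray(1,-1) blocked at (3,2)]
  WB@(3,2): attacks (4,3) (4,1) (2,3) (2,1) (1,0) [ray(-1,1) blocked at (2,3)]
  WK@(3,3): attacks (3,4) (3,2) (4,3) (2,3) (4,4) (4,2) (2,4) (2,2)
Union (17 distinct): (0,1) (0,2) (1,0) (1,1) (1,2) (1,4) (2,0) (2,1) (2,2) (2,3) (2,4) (3,2) (3,4) (4,1) (4,2) (4,3) (4,4)

Answer: 17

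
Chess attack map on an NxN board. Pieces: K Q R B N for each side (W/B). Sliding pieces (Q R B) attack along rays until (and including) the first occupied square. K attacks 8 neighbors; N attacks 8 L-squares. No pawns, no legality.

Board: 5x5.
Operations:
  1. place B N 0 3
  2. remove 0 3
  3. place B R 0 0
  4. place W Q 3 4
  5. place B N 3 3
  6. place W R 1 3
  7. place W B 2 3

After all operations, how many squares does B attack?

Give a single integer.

Answer: 12

Derivation:
Op 1: place BN@(0,3)
Op 2: remove (0,3)
Op 3: place BR@(0,0)
Op 4: place WQ@(3,4)
Op 5: place BN@(3,3)
Op 6: place WR@(1,3)
Op 7: place WB@(2,3)
Per-piece attacks for B:
  BR@(0,0): attacks (0,1) (0,2) (0,3) (0,4) (1,0) (2,0) (3,0) (4,0)
  BN@(3,3): attacks (1,4) (4,1) (2,1) (1,2)
Union (12 distinct): (0,1) (0,2) (0,3) (0,4) (1,0) (1,2) (1,4) (2,0) (2,1) (3,0) (4,0) (4,1)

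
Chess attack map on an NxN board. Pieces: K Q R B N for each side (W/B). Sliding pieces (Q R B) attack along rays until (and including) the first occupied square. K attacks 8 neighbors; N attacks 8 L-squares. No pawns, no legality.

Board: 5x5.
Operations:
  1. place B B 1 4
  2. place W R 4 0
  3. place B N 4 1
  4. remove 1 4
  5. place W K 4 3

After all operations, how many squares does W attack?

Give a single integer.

Op 1: place BB@(1,4)
Op 2: place WR@(4,0)
Op 3: place BN@(4,1)
Op 4: remove (1,4)
Op 5: place WK@(4,3)
Per-piece attacks for W:
  WR@(4,0): attacks (4,1) (3,0) (2,0) (1,0) (0,0) [ray(0,1) blocked at (4,1)]
  WK@(4,3): attacks (4,4) (4,2) (3,3) (3,4) (3,2)
Union (10 distinct): (0,0) (1,0) (2,0) (3,0) (3,2) (3,3) (3,4) (4,1) (4,2) (4,4)

Answer: 10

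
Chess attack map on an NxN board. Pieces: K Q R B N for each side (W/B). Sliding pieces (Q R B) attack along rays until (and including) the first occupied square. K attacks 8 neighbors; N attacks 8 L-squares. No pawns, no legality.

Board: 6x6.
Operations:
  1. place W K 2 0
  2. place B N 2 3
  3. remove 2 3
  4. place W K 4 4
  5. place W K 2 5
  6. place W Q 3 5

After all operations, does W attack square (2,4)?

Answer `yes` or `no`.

Op 1: place WK@(2,0)
Op 2: place BN@(2,3)
Op 3: remove (2,3)
Op 4: place WK@(4,4)
Op 5: place WK@(2,5)
Op 6: place WQ@(3,5)
Per-piece attacks for W:
  WK@(2,0): attacks (2,1) (3,0) (1,0) (3,1) (1,1)
  WK@(2,5): attacks (2,4) (3,5) (1,5) (3,4) (1,4)
  WQ@(3,5): attacks (3,4) (3,3) (3,2) (3,1) (3,0) (4,5) (5,5) (2,5) (4,4) (2,4) (1,3) (0,2) [ray(-1,0) blocked at (2,5); ray(1,-1) blocked at (4,4)]
  WK@(4,4): attacks (4,5) (4,3) (5,4) (3,4) (5,5) (5,3) (3,5) (3,3)
W attacks (2,4): yes

Answer: yes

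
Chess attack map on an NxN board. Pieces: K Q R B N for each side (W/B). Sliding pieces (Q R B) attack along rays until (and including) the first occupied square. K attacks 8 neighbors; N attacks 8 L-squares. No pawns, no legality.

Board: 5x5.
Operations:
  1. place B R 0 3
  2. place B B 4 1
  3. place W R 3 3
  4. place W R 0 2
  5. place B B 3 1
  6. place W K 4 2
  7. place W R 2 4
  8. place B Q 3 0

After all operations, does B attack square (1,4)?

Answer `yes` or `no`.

Answer: yes

Derivation:
Op 1: place BR@(0,3)
Op 2: place BB@(4,1)
Op 3: place WR@(3,3)
Op 4: place WR@(0,2)
Op 5: place BB@(3,1)
Op 6: place WK@(4,2)
Op 7: place WR@(2,4)
Op 8: place BQ@(3,0)
Per-piece attacks for B:
  BR@(0,3): attacks (0,4) (0,2) (1,3) (2,3) (3,3) [ray(0,-1) blocked at (0,2); ray(1,0) blocked at (3,3)]
  BQ@(3,0): attacks (3,1) (4,0) (2,0) (1,0) (0,0) (4,1) (2,1) (1,2) (0,3) [ray(0,1) blocked at (3,1); ray(1,1) blocked at (4,1); ray(-1,1) blocked at (0,3)]
  BB@(3,1): attacks (4,2) (4,0) (2,2) (1,3) (0,4) (2,0) [ray(1,1) blocked at (4,2)]
  BB@(4,1): attacks (3,2) (2,3) (1,4) (3,0) [ray(-1,-1) blocked at (3,0)]
B attacks (1,4): yes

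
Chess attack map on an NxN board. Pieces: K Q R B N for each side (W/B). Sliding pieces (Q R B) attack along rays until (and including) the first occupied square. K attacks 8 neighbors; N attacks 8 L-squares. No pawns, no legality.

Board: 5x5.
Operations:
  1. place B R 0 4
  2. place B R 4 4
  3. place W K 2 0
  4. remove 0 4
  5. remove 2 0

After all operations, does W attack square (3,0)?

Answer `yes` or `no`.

Answer: no

Derivation:
Op 1: place BR@(0,4)
Op 2: place BR@(4,4)
Op 3: place WK@(2,0)
Op 4: remove (0,4)
Op 5: remove (2,0)
Per-piece attacks for W:
W attacks (3,0): no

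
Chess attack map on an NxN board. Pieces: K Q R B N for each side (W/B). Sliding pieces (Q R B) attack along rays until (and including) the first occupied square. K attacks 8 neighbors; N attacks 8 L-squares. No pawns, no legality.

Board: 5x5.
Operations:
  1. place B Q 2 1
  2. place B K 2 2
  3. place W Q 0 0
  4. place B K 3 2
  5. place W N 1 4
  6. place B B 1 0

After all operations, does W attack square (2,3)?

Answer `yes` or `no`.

Op 1: place BQ@(2,1)
Op 2: place BK@(2,2)
Op 3: place WQ@(0,0)
Op 4: place BK@(3,2)
Op 5: place WN@(1,4)
Op 6: place BB@(1,0)
Per-piece attacks for W:
  WQ@(0,0): attacks (0,1) (0,2) (0,3) (0,4) (1,0) (1,1) (2,2) [ray(1,0) blocked at (1,0); ray(1,1) blocked at (2,2)]
  WN@(1,4): attacks (2,2) (3,3) (0,2)
W attacks (2,3): no

Answer: no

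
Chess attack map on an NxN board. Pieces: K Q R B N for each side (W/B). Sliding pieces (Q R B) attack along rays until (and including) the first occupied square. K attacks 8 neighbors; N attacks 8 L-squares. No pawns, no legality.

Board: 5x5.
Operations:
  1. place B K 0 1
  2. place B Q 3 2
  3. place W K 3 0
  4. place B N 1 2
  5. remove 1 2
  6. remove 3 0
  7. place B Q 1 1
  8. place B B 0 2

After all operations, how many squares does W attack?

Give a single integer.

Op 1: place BK@(0,1)
Op 2: place BQ@(3,2)
Op 3: place WK@(3,0)
Op 4: place BN@(1,2)
Op 5: remove (1,2)
Op 6: remove (3,0)
Op 7: place BQ@(1,1)
Op 8: place BB@(0,2)
Per-piece attacks for W:
Union (0 distinct): (none)

Answer: 0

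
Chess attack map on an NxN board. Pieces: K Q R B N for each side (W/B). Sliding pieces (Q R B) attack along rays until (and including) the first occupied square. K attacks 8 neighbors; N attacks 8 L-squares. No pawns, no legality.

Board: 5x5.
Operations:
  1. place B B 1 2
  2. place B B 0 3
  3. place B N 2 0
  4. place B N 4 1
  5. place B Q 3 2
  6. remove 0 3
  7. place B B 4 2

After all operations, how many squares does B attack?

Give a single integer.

Op 1: place BB@(1,2)
Op 2: place BB@(0,3)
Op 3: place BN@(2,0)
Op 4: place BN@(4,1)
Op 5: place BQ@(3,2)
Op 6: remove (0,3)
Op 7: place BB@(4,2)
Per-piece attacks for B:
  BB@(1,2): attacks (2,3) (3,4) (2,1) (3,0) (0,3) (0,1)
  BN@(2,0): attacks (3,2) (4,1) (1,2) (0,1)
  BQ@(3,2): attacks (3,3) (3,4) (3,1) (3,0) (4,2) (2,2) (1,2) (4,3) (4,1) (2,3) (1,4) (2,1) (1,0) [ray(1,0) blocked at (4,2); ray(-1,0) blocked at (1,2); ray(1,-1) blocked at (4,1)]
  BN@(4,1): attacks (3,3) (2,2) (2,0)
  BB@(4,2): attacks (3,3) (2,4) (3,1) (2,0) [ray(-1,-1) blocked at (2,0)]
Union (18 distinct): (0,1) (0,3) (1,0) (1,2) (1,4) (2,0) (2,1) (2,2) (2,3) (2,4) (3,0) (3,1) (3,2) (3,3) (3,4) (4,1) (4,2) (4,3)

Answer: 18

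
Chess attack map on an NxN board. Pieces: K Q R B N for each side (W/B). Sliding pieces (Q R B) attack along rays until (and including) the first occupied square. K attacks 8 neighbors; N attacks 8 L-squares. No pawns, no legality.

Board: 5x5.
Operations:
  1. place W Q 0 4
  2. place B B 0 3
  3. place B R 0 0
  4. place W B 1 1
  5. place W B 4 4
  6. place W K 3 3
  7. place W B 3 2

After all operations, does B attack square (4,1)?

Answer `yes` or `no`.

Answer: no

Derivation:
Op 1: place WQ@(0,4)
Op 2: place BB@(0,3)
Op 3: place BR@(0,0)
Op 4: place WB@(1,1)
Op 5: place WB@(4,4)
Op 6: place WK@(3,3)
Op 7: place WB@(3,2)
Per-piece attacks for B:
  BR@(0,0): attacks (0,1) (0,2) (0,3) (1,0) (2,0) (3,0) (4,0) [ray(0,1) blocked at (0,3)]
  BB@(0,3): attacks (1,4) (1,2) (2,1) (3,0)
B attacks (4,1): no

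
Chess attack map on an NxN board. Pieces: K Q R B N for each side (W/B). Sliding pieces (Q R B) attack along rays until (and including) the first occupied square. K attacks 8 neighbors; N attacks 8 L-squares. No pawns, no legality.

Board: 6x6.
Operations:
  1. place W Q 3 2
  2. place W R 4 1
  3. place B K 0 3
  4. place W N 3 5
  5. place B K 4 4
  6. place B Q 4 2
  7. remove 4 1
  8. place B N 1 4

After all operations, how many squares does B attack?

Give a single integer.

Op 1: place WQ@(3,2)
Op 2: place WR@(4,1)
Op 3: place BK@(0,3)
Op 4: place WN@(3,5)
Op 5: place BK@(4,4)
Op 6: place BQ@(4,2)
Op 7: remove (4,1)
Op 8: place BN@(1,4)
Per-piece attacks for B:
  BK@(0,3): attacks (0,4) (0,2) (1,3) (1,4) (1,2)
  BN@(1,4): attacks (3,5) (2,2) (3,3) (0,2)
  BQ@(4,2): attacks (4,3) (4,4) (4,1) (4,0) (5,2) (3,2) (5,3) (5,1) (3,3) (2,4) (1,5) (3,1) (2,0) [ray(0,1) blocked at (4,4); ray(-1,0) blocked at (3,2)]
  BK@(4,4): attacks (4,5) (4,3) (5,4) (3,4) (5,5) (5,3) (3,5) (3,3)
Union (24 distinct): (0,2) (0,4) (1,2) (1,3) (1,4) (1,5) (2,0) (2,2) (2,4) (3,1) (3,2) (3,3) (3,4) (3,5) (4,0) (4,1) (4,3) (4,4) (4,5) (5,1) (5,2) (5,3) (5,4) (5,5)

Answer: 24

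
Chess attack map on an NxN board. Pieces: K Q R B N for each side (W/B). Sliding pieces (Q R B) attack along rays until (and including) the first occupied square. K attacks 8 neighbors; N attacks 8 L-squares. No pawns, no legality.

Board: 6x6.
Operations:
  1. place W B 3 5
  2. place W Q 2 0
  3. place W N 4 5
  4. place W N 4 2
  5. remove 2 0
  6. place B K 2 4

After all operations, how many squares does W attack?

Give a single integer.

Answer: 10

Derivation:
Op 1: place WB@(3,5)
Op 2: place WQ@(2,0)
Op 3: place WN@(4,5)
Op 4: place WN@(4,2)
Op 5: remove (2,0)
Op 6: place BK@(2,4)
Per-piece attacks for W:
  WB@(3,5): attacks (4,4) (5,3) (2,4) [ray(-1,-1) blocked at (2,4)]
  WN@(4,2): attacks (5,4) (3,4) (2,3) (5,0) (3,0) (2,1)
  WN@(4,5): attacks (5,3) (3,3) (2,4)
Union (10 distinct): (2,1) (2,3) (2,4) (3,0) (3,3) (3,4) (4,4) (5,0) (5,3) (5,4)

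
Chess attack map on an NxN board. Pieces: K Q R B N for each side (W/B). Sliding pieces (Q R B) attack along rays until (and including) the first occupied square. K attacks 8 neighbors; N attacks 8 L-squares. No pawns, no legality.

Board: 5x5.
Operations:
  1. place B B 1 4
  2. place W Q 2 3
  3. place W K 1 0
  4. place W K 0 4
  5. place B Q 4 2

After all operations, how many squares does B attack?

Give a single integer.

Answer: 14

Derivation:
Op 1: place BB@(1,4)
Op 2: place WQ@(2,3)
Op 3: place WK@(1,0)
Op 4: place WK@(0,4)
Op 5: place BQ@(4,2)
Per-piece attacks for B:
  BB@(1,4): attacks (2,3) (0,3) [ray(1,-1) blocked at (2,3)]
  BQ@(4,2): attacks (4,3) (4,4) (4,1) (4,0) (3,2) (2,2) (1,2) (0,2) (3,3) (2,4) (3,1) (2,0)
Union (14 distinct): (0,2) (0,3) (1,2) (2,0) (2,2) (2,3) (2,4) (3,1) (3,2) (3,3) (4,0) (4,1) (4,3) (4,4)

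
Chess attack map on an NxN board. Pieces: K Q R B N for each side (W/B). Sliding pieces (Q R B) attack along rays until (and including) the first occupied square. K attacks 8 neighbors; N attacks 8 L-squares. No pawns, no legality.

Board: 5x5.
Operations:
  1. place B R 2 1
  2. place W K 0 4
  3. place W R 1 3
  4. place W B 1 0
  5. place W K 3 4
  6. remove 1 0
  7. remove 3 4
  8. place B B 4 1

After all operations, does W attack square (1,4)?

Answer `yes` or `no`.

Answer: yes

Derivation:
Op 1: place BR@(2,1)
Op 2: place WK@(0,4)
Op 3: place WR@(1,3)
Op 4: place WB@(1,0)
Op 5: place WK@(3,4)
Op 6: remove (1,0)
Op 7: remove (3,4)
Op 8: place BB@(4,1)
Per-piece attacks for W:
  WK@(0,4): attacks (0,3) (1,4) (1,3)
  WR@(1,3): attacks (1,4) (1,2) (1,1) (1,0) (2,3) (3,3) (4,3) (0,3)
W attacks (1,4): yes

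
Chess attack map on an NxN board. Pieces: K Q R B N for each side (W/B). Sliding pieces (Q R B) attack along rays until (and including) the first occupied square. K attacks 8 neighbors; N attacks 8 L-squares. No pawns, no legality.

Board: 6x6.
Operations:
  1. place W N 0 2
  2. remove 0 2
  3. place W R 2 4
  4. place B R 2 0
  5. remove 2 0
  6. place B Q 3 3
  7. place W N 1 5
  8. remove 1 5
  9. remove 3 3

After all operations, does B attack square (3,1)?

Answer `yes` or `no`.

Op 1: place WN@(0,2)
Op 2: remove (0,2)
Op 3: place WR@(2,4)
Op 4: place BR@(2,0)
Op 5: remove (2,0)
Op 6: place BQ@(3,3)
Op 7: place WN@(1,5)
Op 8: remove (1,5)
Op 9: remove (3,3)
Per-piece attacks for B:
B attacks (3,1): no

Answer: no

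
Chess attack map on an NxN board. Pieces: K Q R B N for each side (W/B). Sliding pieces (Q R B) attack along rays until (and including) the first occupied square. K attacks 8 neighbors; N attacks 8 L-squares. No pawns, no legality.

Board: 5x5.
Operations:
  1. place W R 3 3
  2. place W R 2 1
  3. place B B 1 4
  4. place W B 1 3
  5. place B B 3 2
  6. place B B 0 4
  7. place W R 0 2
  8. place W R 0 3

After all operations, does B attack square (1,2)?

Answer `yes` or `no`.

Answer: no

Derivation:
Op 1: place WR@(3,3)
Op 2: place WR@(2,1)
Op 3: place BB@(1,4)
Op 4: place WB@(1,3)
Op 5: place BB@(3,2)
Op 6: place BB@(0,4)
Op 7: place WR@(0,2)
Op 8: place WR@(0,3)
Per-piece attacks for B:
  BB@(0,4): attacks (1,3) [ray(1,-1) blocked at (1,3)]
  BB@(1,4): attacks (2,3) (3,2) (0,3) [ray(1,-1) blocked at (3,2); ray(-1,-1) blocked at (0,3)]
  BB@(3,2): attacks (4,3) (4,1) (2,3) (1,4) (2,1) [ray(-1,1) blocked at (1,4); ray(-1,-1) blocked at (2,1)]
B attacks (1,2): no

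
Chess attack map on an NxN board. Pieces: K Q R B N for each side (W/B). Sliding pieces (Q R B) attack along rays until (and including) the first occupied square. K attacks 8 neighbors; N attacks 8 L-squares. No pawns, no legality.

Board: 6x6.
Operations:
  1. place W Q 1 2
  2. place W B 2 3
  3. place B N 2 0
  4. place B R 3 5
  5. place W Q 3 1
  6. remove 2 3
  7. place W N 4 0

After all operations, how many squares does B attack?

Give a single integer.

Op 1: place WQ@(1,2)
Op 2: place WB@(2,3)
Op 3: place BN@(2,0)
Op 4: place BR@(3,5)
Op 5: place WQ@(3,1)
Op 6: remove (2,3)
Op 7: place WN@(4,0)
Per-piece attacks for B:
  BN@(2,0): attacks (3,2) (4,1) (1,2) (0,1)
  BR@(3,5): attacks (3,4) (3,3) (3,2) (3,1) (4,5) (5,5) (2,5) (1,5) (0,5) [ray(0,-1) blocked at (3,1)]
Union (12 distinct): (0,1) (0,5) (1,2) (1,5) (2,5) (3,1) (3,2) (3,3) (3,4) (4,1) (4,5) (5,5)

Answer: 12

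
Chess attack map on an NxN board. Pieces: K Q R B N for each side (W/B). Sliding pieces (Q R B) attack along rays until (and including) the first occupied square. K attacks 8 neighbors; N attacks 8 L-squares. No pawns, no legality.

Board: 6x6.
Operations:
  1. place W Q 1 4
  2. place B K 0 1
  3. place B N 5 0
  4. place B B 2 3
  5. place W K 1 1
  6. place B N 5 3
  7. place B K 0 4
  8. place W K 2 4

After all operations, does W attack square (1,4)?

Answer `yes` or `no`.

Answer: yes

Derivation:
Op 1: place WQ@(1,4)
Op 2: place BK@(0,1)
Op 3: place BN@(5,0)
Op 4: place BB@(2,3)
Op 5: place WK@(1,1)
Op 6: place BN@(5,3)
Op 7: place BK@(0,4)
Op 8: place WK@(2,4)
Per-piece attacks for W:
  WK@(1,1): attacks (1,2) (1,0) (2,1) (0,1) (2,2) (2,0) (0,2) (0,0)
  WQ@(1,4): attacks (1,5) (1,3) (1,2) (1,1) (2,4) (0,4) (2,5) (2,3) (0,5) (0,3) [ray(0,-1) blocked at (1,1); ray(1,0) blocked at (2,4); ray(-1,0) blocked at (0,4); ray(1,-1) blocked at (2,3)]
  WK@(2,4): attacks (2,5) (2,3) (3,4) (1,4) (3,5) (3,3) (1,5) (1,3)
W attacks (1,4): yes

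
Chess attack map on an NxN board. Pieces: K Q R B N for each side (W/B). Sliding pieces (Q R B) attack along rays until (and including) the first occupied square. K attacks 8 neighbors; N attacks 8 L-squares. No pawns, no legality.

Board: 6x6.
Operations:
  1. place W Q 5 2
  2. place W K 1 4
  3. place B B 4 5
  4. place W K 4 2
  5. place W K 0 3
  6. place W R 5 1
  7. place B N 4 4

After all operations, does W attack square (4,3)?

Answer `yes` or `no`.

Op 1: place WQ@(5,2)
Op 2: place WK@(1,4)
Op 3: place BB@(4,5)
Op 4: place WK@(4,2)
Op 5: place WK@(0,3)
Op 6: place WR@(5,1)
Op 7: place BN@(4,4)
Per-piece attacks for W:
  WK@(0,3): attacks (0,4) (0,2) (1,3) (1,4) (1,2)
  WK@(1,4): attacks (1,5) (1,3) (2,4) (0,4) (2,5) (2,3) (0,5) (0,3)
  WK@(4,2): attacks (4,3) (4,1) (5,2) (3,2) (5,3) (5,1) (3,3) (3,1)
  WR@(5,1): attacks (5,2) (5,0) (4,1) (3,1) (2,1) (1,1) (0,1) [ray(0,1) blocked at (5,2)]
  WQ@(5,2): attacks (5,3) (5,4) (5,5) (5,1) (4,2) (4,3) (3,4) (2,5) (4,1) (3,0) [ray(0,-1) blocked at (5,1); ray(-1,0) blocked at (4,2)]
W attacks (4,3): yes

Answer: yes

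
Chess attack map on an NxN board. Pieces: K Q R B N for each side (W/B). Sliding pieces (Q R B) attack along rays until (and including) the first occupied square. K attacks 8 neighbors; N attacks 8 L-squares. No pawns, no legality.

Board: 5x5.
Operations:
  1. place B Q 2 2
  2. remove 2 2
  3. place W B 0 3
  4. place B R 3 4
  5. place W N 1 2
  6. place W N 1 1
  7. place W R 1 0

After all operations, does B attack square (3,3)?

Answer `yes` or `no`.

Answer: yes

Derivation:
Op 1: place BQ@(2,2)
Op 2: remove (2,2)
Op 3: place WB@(0,3)
Op 4: place BR@(3,4)
Op 5: place WN@(1,2)
Op 6: place WN@(1,1)
Op 7: place WR@(1,0)
Per-piece attacks for B:
  BR@(3,4): attacks (3,3) (3,2) (3,1) (3,0) (4,4) (2,4) (1,4) (0,4)
B attacks (3,3): yes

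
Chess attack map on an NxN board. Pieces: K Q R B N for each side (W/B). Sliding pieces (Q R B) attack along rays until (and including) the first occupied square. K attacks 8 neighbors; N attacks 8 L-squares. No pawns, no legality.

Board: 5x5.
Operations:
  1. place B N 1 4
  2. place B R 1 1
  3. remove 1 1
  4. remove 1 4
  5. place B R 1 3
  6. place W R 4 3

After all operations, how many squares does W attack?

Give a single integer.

Op 1: place BN@(1,4)
Op 2: place BR@(1,1)
Op 3: remove (1,1)
Op 4: remove (1,4)
Op 5: place BR@(1,3)
Op 6: place WR@(4,3)
Per-piece attacks for W:
  WR@(4,3): attacks (4,4) (4,2) (4,1) (4,0) (3,3) (2,3) (1,3) [ray(-1,0) blocked at (1,3)]
Union (7 distinct): (1,3) (2,3) (3,3) (4,0) (4,1) (4,2) (4,4)

Answer: 7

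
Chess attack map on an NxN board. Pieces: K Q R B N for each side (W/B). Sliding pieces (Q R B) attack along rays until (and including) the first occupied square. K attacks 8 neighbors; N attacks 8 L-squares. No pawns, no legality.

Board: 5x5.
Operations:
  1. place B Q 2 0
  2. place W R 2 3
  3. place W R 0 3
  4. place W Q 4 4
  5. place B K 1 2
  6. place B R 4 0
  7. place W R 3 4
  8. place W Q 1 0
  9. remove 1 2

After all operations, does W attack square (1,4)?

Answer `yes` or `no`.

Op 1: place BQ@(2,0)
Op 2: place WR@(2,3)
Op 3: place WR@(0,3)
Op 4: place WQ@(4,4)
Op 5: place BK@(1,2)
Op 6: place BR@(4,0)
Op 7: place WR@(3,4)
Op 8: place WQ@(1,0)
Op 9: remove (1,2)
Per-piece attacks for W:
  WR@(0,3): attacks (0,4) (0,2) (0,1) (0,0) (1,3) (2,3) [ray(1,0) blocked at (2,3)]
  WQ@(1,0): attacks (1,1) (1,2) (1,3) (1,4) (2,0) (0,0) (2,1) (3,2) (4,3) (0,1) [ray(1,0) blocked at (2,0)]
  WR@(2,3): attacks (2,4) (2,2) (2,1) (2,0) (3,3) (4,3) (1,3) (0,3) [ray(0,-1) blocked at (2,0); ray(-1,0) blocked at (0,3)]
  WR@(3,4): attacks (3,3) (3,2) (3,1) (3,0) (4,4) (2,4) (1,4) (0,4) [ray(1,0) blocked at (4,4)]
  WQ@(4,4): attacks (4,3) (4,2) (4,1) (4,0) (3,4) (3,3) (2,2) (1,1) (0,0) [ray(0,-1) blocked at (4,0); ray(-1,0) blocked at (3,4)]
W attacks (1,4): yes

Answer: yes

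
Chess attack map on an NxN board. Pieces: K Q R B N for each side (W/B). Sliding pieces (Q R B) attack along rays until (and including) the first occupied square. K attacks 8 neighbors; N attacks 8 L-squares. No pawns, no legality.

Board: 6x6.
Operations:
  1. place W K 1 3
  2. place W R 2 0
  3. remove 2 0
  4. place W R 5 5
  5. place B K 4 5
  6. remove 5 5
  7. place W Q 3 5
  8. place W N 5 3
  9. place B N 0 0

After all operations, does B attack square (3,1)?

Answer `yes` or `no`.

Op 1: place WK@(1,3)
Op 2: place WR@(2,0)
Op 3: remove (2,0)
Op 4: place WR@(5,5)
Op 5: place BK@(4,5)
Op 6: remove (5,5)
Op 7: place WQ@(3,5)
Op 8: place WN@(5,3)
Op 9: place BN@(0,0)
Per-piece attacks for B:
  BN@(0,0): attacks (1,2) (2,1)
  BK@(4,5): attacks (4,4) (5,5) (3,5) (5,4) (3,4)
B attacks (3,1): no

Answer: no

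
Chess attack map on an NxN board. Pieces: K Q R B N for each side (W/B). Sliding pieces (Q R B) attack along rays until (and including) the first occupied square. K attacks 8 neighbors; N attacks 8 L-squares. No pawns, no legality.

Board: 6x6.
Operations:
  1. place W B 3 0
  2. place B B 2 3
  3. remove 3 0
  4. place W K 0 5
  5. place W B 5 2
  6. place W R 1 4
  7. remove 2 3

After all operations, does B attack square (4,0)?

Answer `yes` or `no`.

Answer: no

Derivation:
Op 1: place WB@(3,0)
Op 2: place BB@(2,3)
Op 3: remove (3,0)
Op 4: place WK@(0,5)
Op 5: place WB@(5,2)
Op 6: place WR@(1,4)
Op 7: remove (2,3)
Per-piece attacks for B:
B attacks (4,0): no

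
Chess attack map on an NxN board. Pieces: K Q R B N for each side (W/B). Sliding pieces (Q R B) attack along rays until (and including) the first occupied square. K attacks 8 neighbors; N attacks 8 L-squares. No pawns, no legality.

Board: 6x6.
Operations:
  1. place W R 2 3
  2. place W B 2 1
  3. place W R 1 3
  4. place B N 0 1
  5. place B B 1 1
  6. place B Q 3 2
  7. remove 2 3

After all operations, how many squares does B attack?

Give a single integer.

Answer: 23

Derivation:
Op 1: place WR@(2,3)
Op 2: place WB@(2,1)
Op 3: place WR@(1,3)
Op 4: place BN@(0,1)
Op 5: place BB@(1,1)
Op 6: place BQ@(3,2)
Op 7: remove (2,3)
Per-piece attacks for B:
  BN@(0,1): attacks (1,3) (2,2) (2,0)
  BB@(1,1): attacks (2,2) (3,3) (4,4) (5,5) (2,0) (0,2) (0,0)
  BQ@(3,2): attacks (3,3) (3,4) (3,5) (3,1) (3,0) (4,2) (5,2) (2,2) (1,2) (0,2) (4,3) (5,4) (4,1) (5,0) (2,3) (1,4) (0,5) (2,1) [ray(-1,-1) blocked at (2,1)]
Union (23 distinct): (0,0) (0,2) (0,5) (1,2) (1,3) (1,4) (2,0) (2,1) (2,2) (2,3) (3,0) (3,1) (3,3) (3,4) (3,5) (4,1) (4,2) (4,3) (4,4) (5,0) (5,2) (5,4) (5,5)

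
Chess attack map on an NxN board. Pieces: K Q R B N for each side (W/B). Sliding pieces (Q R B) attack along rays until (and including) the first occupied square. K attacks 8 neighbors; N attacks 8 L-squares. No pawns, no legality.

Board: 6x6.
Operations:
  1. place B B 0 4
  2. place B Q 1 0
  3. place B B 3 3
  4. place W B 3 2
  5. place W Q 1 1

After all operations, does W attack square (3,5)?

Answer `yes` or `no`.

Op 1: place BB@(0,4)
Op 2: place BQ@(1,0)
Op 3: place BB@(3,3)
Op 4: place WB@(3,2)
Op 5: place WQ@(1,1)
Per-piece attacks for W:
  WQ@(1,1): attacks (1,2) (1,3) (1,4) (1,5) (1,0) (2,1) (3,1) (4,1) (5,1) (0,1) (2,2) (3,3) (2,0) (0,2) (0,0) [ray(0,-1) blocked at (1,0); ray(1,1) blocked at (3,3)]
  WB@(3,2): attacks (4,3) (5,4) (4,1) (5,0) (2,3) (1,4) (0,5) (2,1) (1,0) [ray(-1,-1) blocked at (1,0)]
W attacks (3,5): no

Answer: no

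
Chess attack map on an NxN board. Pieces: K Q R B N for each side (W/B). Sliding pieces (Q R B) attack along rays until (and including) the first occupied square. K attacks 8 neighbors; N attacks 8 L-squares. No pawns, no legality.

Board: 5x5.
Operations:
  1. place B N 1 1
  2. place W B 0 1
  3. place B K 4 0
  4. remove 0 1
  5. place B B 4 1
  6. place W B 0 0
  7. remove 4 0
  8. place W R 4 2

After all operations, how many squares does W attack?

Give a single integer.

Answer: 8

Derivation:
Op 1: place BN@(1,1)
Op 2: place WB@(0,1)
Op 3: place BK@(4,0)
Op 4: remove (0,1)
Op 5: place BB@(4,1)
Op 6: place WB@(0,0)
Op 7: remove (4,0)
Op 8: place WR@(4,2)
Per-piece attacks for W:
  WB@(0,0): attacks (1,1) [ray(1,1) blocked at (1,1)]
  WR@(4,2): attacks (4,3) (4,4) (4,1) (3,2) (2,2) (1,2) (0,2) [ray(0,-1) blocked at (4,1)]
Union (8 distinct): (0,2) (1,1) (1,2) (2,2) (3,2) (4,1) (4,3) (4,4)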